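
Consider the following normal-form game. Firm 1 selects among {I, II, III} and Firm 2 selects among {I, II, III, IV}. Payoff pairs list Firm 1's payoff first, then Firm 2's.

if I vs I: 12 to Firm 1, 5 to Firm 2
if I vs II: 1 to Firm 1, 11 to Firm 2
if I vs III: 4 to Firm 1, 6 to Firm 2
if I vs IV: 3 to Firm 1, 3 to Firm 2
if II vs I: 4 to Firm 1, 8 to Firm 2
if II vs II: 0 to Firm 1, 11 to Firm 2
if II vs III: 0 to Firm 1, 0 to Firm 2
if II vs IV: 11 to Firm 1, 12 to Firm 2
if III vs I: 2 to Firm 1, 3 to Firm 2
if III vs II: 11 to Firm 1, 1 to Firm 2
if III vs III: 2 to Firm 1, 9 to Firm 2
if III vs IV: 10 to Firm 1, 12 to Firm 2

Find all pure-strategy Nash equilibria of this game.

Find each player's best response to every opponent strategy; NE are the intersections.
Firm 1's best responses — vs I: I (payoff 12); vs II: III (payoff 11); vs III: I (payoff 4); vs IV: II (payoff 11).
Firm 2's best responses — vs I: II (payoff 11); vs II: IV (payoff 12); vs III: IV (payoff 12).
The only mutual best response is (II, IV); neither player gains by switching there.

(II, IV)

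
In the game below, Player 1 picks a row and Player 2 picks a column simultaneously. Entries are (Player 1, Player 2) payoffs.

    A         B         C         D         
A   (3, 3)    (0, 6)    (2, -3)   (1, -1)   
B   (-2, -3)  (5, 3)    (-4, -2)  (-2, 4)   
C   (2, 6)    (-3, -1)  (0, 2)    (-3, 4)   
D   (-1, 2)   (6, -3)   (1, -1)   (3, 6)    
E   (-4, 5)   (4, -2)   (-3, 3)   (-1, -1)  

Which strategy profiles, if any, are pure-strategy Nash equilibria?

(D, D)

Check mutual best responses: a cell is a NE iff neither player can gain by unilaterally deviating.
Player 1's best responses — vs A: A (payoff 3); vs B: D (payoff 6); vs C: A (payoff 2); vs D: D (payoff 3).
Player 2's best responses — vs A: B (payoff 6); vs B: D (payoff 4); vs C: A (payoff 6); vs D: D (payoff 6); vs E: A (payoff 5).
The only mutual best response is (D, D); neither player gains by switching there.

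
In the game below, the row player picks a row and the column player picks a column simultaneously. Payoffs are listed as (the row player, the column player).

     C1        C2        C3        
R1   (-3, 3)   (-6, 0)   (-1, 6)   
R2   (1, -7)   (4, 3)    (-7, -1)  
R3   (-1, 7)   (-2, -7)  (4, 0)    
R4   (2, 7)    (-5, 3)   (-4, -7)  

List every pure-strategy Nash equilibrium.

(R2, C2) and (R4, C1)

Check mutual best responses: a cell is a NE iff neither player can gain by unilaterally deviating.
The row player's best responses — vs C1: R4 (payoff 2); vs C2: R2 (payoff 4); vs C3: R3 (payoff 4).
The column player's best responses — vs R1: C3 (payoff 6); vs R2: C2 (payoff 3); vs R3: C1 (payoff 7); vs R4: C1 (payoff 7).
Mutual best responses occur at (R2, C2) and (R4, C1); at each, neither player gains by switching.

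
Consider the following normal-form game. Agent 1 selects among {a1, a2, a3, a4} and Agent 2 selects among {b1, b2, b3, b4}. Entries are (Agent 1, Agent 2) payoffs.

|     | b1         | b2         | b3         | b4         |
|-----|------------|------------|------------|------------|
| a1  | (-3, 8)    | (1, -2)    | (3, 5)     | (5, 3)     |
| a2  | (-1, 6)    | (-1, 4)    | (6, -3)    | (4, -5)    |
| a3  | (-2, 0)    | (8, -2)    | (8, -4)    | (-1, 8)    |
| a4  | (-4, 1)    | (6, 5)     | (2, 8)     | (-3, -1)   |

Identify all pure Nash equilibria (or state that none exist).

A profile is a Nash equilibrium when each player is best-responding to the other.
Agent 1's best responses — vs b1: a2 (payoff -1); vs b2: a3 (payoff 8); vs b3: a3 (payoff 8); vs b4: a1 (payoff 5).
Agent 2's best responses — vs a1: b1 (payoff 8); vs a2: b1 (payoff 6); vs a3: b4 (payoff 8); vs a4: b3 (payoff 8).
The only mutual best response is (a2, b1); neither player gains by switching there.

(a2, b1)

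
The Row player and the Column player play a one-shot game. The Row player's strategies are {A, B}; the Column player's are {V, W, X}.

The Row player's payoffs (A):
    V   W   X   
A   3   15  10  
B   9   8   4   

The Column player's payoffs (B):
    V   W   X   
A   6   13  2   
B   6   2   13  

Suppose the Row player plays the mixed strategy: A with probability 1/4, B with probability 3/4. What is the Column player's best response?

The Column player's best reply maximizes expected payoff against the mix.
V: (1/4)·6 + (3/4)·6 = 6
W: (1/4)·13 + (3/4)·2 = 19/4
X: (1/4)·2 + (3/4)·13 = 41/4
Highest expected payoff is 41/4, from X.

X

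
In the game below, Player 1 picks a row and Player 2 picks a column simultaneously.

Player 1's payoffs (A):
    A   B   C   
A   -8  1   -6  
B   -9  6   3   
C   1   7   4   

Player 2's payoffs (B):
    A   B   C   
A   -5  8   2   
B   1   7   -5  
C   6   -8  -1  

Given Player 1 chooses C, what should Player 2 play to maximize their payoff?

A

With Player 1 fixed at C, Player 2's payoffs are: A → 6, B → -8, C → -1.
The maximum is 6, achieved by A.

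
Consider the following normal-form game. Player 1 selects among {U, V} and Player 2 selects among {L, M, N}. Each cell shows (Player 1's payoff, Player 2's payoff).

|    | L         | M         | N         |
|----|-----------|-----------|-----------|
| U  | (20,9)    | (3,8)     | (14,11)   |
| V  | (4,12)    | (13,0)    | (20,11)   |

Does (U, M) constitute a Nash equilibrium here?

Holding Player 2 at M: Player 1 gets 3 from U but could get 13 by switching to V. Player 1 has a profitable deviation.

No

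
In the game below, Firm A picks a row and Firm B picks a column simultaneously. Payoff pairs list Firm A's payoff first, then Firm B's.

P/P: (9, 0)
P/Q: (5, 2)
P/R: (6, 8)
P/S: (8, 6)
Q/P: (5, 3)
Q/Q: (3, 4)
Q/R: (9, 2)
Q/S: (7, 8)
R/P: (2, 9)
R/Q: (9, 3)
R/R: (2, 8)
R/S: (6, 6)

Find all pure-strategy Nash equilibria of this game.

None

A profile is a Nash equilibrium when each player is best-responding to the other.
Firm A's best responses — vs P: P (payoff 9); vs Q: R (payoff 9); vs R: Q (payoff 9); vs S: P (payoff 8).
Firm B's best responses — vs P: R (payoff 8); vs Q: S (payoff 8); vs R: P (payoff 9).
No cell has both players best-responding. For instance, Firm A's best reply to Q is R, but against R Firm B prefers P over Q.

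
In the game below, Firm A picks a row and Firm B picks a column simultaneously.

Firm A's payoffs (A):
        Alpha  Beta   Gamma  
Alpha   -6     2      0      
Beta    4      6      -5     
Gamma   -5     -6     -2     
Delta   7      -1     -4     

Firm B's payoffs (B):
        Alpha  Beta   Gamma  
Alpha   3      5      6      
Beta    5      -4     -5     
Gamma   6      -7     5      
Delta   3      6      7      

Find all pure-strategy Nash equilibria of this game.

Check mutual best responses: a cell is a NE iff neither player can gain by unilaterally deviating.
Firm A's best responses — vs Alpha: Delta (payoff 7); vs Beta: Beta (payoff 6); vs Gamma: Alpha (payoff 0).
Firm B's best responses — vs Alpha: Gamma (payoff 6); vs Beta: Alpha (payoff 5); vs Gamma: Alpha (payoff 6); vs Delta: Gamma (payoff 7).
The only mutual best response is (Alpha, Gamma); neither player gains by switching there.

(Alpha, Gamma)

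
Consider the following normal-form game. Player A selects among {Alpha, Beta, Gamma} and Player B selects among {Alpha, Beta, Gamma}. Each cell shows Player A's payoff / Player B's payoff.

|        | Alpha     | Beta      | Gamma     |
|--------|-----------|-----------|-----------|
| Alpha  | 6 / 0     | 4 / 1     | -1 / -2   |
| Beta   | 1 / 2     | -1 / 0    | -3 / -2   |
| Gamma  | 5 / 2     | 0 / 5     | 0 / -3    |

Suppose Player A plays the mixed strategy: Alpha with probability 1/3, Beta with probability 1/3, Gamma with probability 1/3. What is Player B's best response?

Compute Player B's expected payoff from each pure strategy against the given mix.
Alpha: (1/3)·0 + (1/3)·2 + (1/3)·2 = 4/3
Beta: (1/3)·1 + (1/3)·0 + (1/3)·5 = 2
Gamma: (1/3)·(-2) + (1/3)·(-2) + (1/3)·(-3) = -7/3
Highest expected payoff is 2, from Beta.

Beta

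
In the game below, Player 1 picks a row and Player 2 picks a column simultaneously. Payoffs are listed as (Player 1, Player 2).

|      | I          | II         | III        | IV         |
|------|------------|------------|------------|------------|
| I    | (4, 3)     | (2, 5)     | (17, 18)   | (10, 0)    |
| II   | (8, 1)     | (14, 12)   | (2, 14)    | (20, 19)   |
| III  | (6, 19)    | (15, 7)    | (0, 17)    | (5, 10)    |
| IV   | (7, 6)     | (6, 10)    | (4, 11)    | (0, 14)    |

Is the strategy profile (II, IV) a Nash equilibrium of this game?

Yes

Holding Player 2 at IV: Player 1 gets 20 from II, versus 10 from I, 5 from III, 0 from IV. No profitable deviation for Player 1.
Holding Player 1 at II: Player 2 gets 19 from IV, versus 1 from I, 12 from II, 14 from III. No profitable deviation for Player 2 either.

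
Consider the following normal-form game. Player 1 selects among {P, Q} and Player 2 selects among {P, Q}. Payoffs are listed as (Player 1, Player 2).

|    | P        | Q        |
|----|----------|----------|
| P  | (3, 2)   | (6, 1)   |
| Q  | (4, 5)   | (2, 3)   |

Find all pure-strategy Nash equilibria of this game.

A profile is a Nash equilibrium when each player is best-responding to the other.
Player 1's best responses — vs P: Q (payoff 4); vs Q: P (payoff 6).
Player 2's best responses — vs P: P (payoff 2); vs Q: P (payoff 5).
The only mutual best response is (Q, P); neither player gains by switching there.

(Q, P)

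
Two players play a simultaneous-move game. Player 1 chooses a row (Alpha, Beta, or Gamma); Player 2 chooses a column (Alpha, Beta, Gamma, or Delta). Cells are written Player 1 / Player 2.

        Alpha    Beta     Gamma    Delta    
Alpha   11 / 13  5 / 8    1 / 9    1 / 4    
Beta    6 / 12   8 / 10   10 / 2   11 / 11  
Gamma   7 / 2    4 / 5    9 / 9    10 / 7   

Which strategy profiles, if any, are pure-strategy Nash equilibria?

(Alpha, Alpha)

Find each player's best response to every opponent strategy; NE are the intersections.
Player 1's best responses — vs Alpha: Alpha (payoff 11); vs Beta: Beta (payoff 8); vs Gamma: Beta (payoff 10); vs Delta: Beta (payoff 11).
Player 2's best responses — vs Alpha: Alpha (payoff 13); vs Beta: Alpha (payoff 12); vs Gamma: Gamma (payoff 9).
The only mutual best response is (Alpha, Alpha); neither player gains by switching there.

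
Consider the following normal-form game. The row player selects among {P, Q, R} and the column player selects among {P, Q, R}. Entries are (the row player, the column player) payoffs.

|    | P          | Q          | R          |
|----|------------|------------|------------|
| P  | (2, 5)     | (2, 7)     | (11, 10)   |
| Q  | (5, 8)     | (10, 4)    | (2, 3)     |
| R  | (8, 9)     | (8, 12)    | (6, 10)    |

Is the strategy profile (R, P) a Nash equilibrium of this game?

Holding the column player at P: the row player gets 8 from R, versus 2 from P, 5 from Q. No profitable deviation for the row player.
Holding the row player at R: the column player gets 9 from P but could get 12 by switching to Q. The column player has a profitable deviation.

No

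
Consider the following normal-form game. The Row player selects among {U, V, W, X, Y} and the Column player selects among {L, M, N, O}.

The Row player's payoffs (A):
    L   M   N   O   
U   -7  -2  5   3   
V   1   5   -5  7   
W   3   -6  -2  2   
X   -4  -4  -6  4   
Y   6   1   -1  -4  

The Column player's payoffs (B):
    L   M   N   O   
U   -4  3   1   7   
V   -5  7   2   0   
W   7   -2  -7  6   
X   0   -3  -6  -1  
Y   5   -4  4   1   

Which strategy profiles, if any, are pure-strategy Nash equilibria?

A profile is a Nash equilibrium when each player is best-responding to the other.
The Row player's best responses — vs L: Y (payoff 6); vs M: V (payoff 5); vs N: U (payoff 5); vs O: V (payoff 7).
The Column player's best responses — vs U: O (payoff 7); vs V: M (payoff 7); vs W: L (payoff 7); vs X: L (payoff 0); vs Y: L (payoff 5).
Mutual best responses occur at (V, M) and (Y, L); at each, neither player gains by switching.

(V, M) and (Y, L)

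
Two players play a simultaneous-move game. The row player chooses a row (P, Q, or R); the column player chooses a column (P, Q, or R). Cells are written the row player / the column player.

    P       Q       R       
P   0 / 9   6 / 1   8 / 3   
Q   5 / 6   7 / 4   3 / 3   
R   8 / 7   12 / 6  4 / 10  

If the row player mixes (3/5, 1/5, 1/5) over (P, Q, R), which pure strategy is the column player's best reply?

Compute the column player's expected payoff from each pure strategy against the given mix.
P: (3/5)·9 + (1/5)·6 + (1/5)·7 = 8
Q: (3/5)·1 + (1/5)·4 + (1/5)·6 = 13/5
R: (3/5)·3 + (1/5)·3 + (1/5)·10 = 22/5
Highest expected payoff is 8, from P.

P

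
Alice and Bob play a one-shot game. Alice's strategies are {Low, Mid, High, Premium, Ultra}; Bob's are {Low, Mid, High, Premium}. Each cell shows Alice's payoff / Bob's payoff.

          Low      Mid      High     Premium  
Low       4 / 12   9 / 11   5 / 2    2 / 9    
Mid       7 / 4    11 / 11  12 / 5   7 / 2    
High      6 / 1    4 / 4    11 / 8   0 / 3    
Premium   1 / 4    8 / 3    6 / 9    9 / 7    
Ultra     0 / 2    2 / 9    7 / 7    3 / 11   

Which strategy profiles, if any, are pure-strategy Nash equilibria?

(Mid, Mid)

A profile is a Nash equilibrium when each player is best-responding to the other.
Alice's best responses — vs Low: Mid (payoff 7); vs Mid: Mid (payoff 11); vs High: Mid (payoff 12); vs Premium: Premium (payoff 9).
Bob's best responses — vs Low: Low (payoff 12); vs Mid: Mid (payoff 11); vs High: High (payoff 8); vs Premium: High (payoff 9); vs Ultra: Premium (payoff 11).
The only mutual best response is (Mid, Mid); neither player gains by switching there.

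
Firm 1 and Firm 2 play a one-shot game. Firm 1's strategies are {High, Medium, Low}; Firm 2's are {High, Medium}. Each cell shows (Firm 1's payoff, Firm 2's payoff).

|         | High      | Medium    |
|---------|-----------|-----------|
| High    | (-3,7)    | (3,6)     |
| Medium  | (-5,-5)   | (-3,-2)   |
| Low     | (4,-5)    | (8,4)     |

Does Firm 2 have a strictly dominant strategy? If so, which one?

Check whether one of Firm 2's strategies beats all alternatives regardless of what the opponent does.
High is not dominant: against Medium, Medium gives -2 > -5.
Medium is not dominant: against High, High gives 7 > 6.
No single strategy is best against every opponent action.

No strictly dominant strategy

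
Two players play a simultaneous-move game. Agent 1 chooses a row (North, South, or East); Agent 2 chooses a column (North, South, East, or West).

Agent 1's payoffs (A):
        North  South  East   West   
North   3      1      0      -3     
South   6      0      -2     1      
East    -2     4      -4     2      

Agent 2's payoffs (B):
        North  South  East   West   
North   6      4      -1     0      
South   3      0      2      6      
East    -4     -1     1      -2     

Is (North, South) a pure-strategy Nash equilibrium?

Holding Agent 2 at South: Agent 1 gets 1 from North but could get 4 by switching to East. Agent 1 has a profitable deviation.

No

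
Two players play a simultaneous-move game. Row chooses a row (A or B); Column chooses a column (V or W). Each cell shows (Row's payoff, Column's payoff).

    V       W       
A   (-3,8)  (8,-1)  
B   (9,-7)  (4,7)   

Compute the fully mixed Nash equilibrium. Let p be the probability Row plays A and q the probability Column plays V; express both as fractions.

Each player's mixing probability is pinned down by making the *other* player indifferent.
Column indifferent between V and W: p·8 + (1−p)·(-7) = p·(-1) + (1−p)·7 ⟹ (-7) + 15p = 7 + (-8)p ⟹ p = 14/23.
Row indifferent between A and B: q·(-3) + (1−q)·8 = q·9 + (1−q)·4 ⟹ 8 + (-11)q = 4 + 5q ⟹ q = 1/4.

p = 14/23, q = 1/4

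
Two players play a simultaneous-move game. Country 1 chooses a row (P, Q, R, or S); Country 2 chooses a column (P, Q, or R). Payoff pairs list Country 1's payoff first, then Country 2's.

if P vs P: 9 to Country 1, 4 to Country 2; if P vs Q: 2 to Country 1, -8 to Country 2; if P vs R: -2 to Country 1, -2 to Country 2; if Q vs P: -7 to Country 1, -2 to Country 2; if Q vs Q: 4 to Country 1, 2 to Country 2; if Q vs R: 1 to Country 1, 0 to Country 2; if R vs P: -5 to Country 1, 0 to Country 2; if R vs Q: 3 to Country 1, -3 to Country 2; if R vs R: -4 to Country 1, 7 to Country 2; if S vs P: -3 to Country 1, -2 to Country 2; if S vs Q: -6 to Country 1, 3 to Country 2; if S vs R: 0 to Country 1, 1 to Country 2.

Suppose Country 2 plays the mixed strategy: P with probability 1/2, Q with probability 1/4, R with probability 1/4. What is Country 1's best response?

Country 1's best reply maximizes expected payoff against the mix.
P: (1/2)·9 + (1/4)·2 + (1/4)·(-2) = 9/2
Q: (1/2)·(-7) + (1/4)·4 + (1/4)·1 = -9/4
R: (1/2)·(-5) + (1/4)·3 + (1/4)·(-4) = -11/4
S: (1/2)·(-3) + (1/4)·(-6) + (1/4)·0 = -3
Highest expected payoff is 9/2, from P.

P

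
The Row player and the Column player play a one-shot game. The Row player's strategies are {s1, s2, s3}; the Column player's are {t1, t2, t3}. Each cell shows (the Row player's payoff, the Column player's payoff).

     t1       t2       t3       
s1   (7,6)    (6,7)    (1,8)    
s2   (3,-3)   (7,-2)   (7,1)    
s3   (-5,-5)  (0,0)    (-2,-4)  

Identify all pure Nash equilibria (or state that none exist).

(s2, t3)

A profile is a Nash equilibrium when each player is best-responding to the other.
The Row player's best responses — vs t1: s1 (payoff 7); vs t2: s2 (payoff 7); vs t3: s2 (payoff 7).
The Column player's best responses — vs s1: t3 (payoff 8); vs s2: t3 (payoff 1); vs s3: t2 (payoff 0).
The only mutual best response is (s2, t3); neither player gains by switching there.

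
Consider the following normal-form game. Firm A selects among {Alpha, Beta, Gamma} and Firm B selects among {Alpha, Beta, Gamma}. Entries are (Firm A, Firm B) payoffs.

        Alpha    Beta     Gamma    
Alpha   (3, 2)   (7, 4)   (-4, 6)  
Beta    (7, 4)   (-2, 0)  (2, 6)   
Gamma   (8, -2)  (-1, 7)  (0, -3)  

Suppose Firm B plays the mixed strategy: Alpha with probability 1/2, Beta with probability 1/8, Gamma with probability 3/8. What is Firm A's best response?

Compute Firm A's expected payoff from each pure strategy against the given mix.
Alpha: (1/2)·3 + (1/8)·7 + (3/8)·(-4) = 7/8
Beta: (1/2)·7 + (1/8)·(-2) + (3/8)·2 = 4
Gamma: (1/2)·8 + (1/8)·(-1) + (3/8)·0 = 31/8
Highest expected payoff is 4, from Beta.

Beta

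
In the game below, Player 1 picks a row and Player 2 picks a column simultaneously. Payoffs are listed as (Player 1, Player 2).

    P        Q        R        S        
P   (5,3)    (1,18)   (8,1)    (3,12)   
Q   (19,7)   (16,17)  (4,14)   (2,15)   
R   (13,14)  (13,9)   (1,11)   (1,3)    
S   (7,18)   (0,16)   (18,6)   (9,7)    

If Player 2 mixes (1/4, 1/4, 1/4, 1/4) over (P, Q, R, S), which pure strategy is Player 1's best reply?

Q

Player 1's best reply maximizes expected payoff against the mix.
P: (1/4)·5 + (1/4)·1 + (1/4)·8 + (1/4)·3 = 17/4
Q: (1/4)·19 + (1/4)·16 + (1/4)·4 + (1/4)·2 = 41/4
R: (1/4)·13 + (1/4)·13 + (1/4)·1 + (1/4)·1 = 7
S: (1/4)·7 + (1/4)·0 + (1/4)·18 + (1/4)·9 = 17/2
Highest expected payoff is 41/4, from Q.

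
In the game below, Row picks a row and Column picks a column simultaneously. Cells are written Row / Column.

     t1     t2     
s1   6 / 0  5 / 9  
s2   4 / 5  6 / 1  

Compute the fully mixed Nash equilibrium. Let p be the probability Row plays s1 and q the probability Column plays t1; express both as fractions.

Each player's mixing probability is pinned down by making the *other* player indifferent.
Column indifferent between t1 and t2: p·0 + (1−p)·5 = p·9 + (1−p)·1 ⟹ 5 + (-5)p = 1 + 8p ⟹ p = 4/13.
Row indifferent between s1 and s2: q·6 + (1−q)·5 = q·4 + (1−q)·6 ⟹ 5 + 1q = 6 + (-2)q ⟹ q = 1/3.

p = 4/13, q = 1/3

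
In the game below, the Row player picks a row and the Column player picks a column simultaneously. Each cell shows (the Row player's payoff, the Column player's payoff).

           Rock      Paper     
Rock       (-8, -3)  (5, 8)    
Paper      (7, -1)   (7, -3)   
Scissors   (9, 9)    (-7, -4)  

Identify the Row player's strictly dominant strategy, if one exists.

A strategy is strictly dominant if it gives the Row player a strictly higher payoff than every other strategy, against every choice by the opponent.
Rock is not dominant: against Rock, Paper gives 7 > -8.
Paper is not dominant: against Rock, Scissors gives 9 > 7.
Scissors is not dominant: against Paper, Rock gives 5 > -7.
No single strategy is best against every opponent action.

None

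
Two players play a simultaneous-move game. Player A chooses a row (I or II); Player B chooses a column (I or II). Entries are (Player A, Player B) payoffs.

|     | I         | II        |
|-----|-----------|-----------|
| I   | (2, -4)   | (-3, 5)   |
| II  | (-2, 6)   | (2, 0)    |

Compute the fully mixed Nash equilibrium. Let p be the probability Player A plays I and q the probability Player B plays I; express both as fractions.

p = 2/5, q = 5/9

Each player's mixing probability is pinned down by making the *other* player indifferent.
Player B indifferent between I and II: p·(-4) + (1−p)·6 = p·5 + (1−p)·0 ⟹ 6 + (-10)p = 0 + 5p ⟹ p = 2/5.
Player A indifferent between I and II: q·2 + (1−q)·(-3) = q·(-2) + (1−q)·2 ⟹ (-3) + 5q = 2 + (-4)q ⟹ q = 5/9.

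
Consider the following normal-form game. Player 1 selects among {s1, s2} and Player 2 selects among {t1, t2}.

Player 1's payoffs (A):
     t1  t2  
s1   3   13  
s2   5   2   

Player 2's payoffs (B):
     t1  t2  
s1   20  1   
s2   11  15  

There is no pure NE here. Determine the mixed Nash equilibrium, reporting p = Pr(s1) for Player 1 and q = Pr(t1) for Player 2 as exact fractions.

In a mixed NE each player is indifferent between their pure strategies, so the opponent's mix sets the indifference.
Player 2 indifferent between t1 and t2: p·20 + (1−p)·11 = p·1 + (1−p)·15 ⟹ 11 + 9p = 15 + (-14)p ⟹ p = 4/23.
Player 1 indifferent between s1 and s2: q·3 + (1−q)·13 = q·5 + (1−q)·2 ⟹ 13 + (-10)q = 2 + 3q ⟹ q = 11/13.

p = 4/23, q = 11/13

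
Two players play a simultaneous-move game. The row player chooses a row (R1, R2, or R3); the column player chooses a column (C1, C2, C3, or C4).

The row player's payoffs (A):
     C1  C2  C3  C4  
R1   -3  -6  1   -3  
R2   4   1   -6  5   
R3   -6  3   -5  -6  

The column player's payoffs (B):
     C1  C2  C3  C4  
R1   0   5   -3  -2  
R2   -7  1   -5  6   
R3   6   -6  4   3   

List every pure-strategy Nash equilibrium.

(R2, C4)

Find each player's best response to every opponent strategy; NE are the intersections.
The row player's best responses — vs C1: R2 (payoff 4); vs C2: R3 (payoff 3); vs C3: R1 (payoff 1); vs C4: R2 (payoff 5).
The column player's best responses — vs R1: C2 (payoff 5); vs R2: C4 (payoff 6); vs R3: C1 (payoff 6).
The only mutual best response is (R2, C4); neither player gains by switching there.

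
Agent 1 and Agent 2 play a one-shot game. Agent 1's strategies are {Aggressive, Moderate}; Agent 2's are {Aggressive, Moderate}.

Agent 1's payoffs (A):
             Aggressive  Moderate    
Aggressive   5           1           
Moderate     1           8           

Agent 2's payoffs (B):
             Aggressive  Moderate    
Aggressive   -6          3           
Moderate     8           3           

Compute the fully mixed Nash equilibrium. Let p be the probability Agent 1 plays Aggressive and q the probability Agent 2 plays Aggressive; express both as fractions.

In a mixed NE each player is indifferent between their pure strategies, so the opponent's mix sets the indifference.
Agent 2 indifferent between Aggressive and Moderate: p·(-6) + (1−p)·8 = p·3 + (1−p)·3 ⟹ 8 + (-14)p = 3 + 0p ⟹ p = 5/14.
Agent 1 indifferent between Aggressive and Moderate: q·5 + (1−q)·1 = q·1 + (1−q)·8 ⟹ 1 + 4q = 8 + (-7)q ⟹ q = 7/11.

p = 5/14, q = 7/11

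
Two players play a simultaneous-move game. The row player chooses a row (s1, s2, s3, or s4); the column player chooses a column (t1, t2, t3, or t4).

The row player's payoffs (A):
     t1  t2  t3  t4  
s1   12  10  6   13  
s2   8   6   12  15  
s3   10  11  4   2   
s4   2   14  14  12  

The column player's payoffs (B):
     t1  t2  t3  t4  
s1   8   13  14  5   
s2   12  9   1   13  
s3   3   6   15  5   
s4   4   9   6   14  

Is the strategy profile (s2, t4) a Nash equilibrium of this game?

Holding the column player at t4: the row player gets 15 from s2, versus 13 from s1, 2 from s3, 12 from s4. No profitable deviation for the row player.
Holding the row player at s2: the column player gets 13 from t4, versus 12 from t1, 9 from t2, 1 from t3. No profitable deviation for the column player either.

Yes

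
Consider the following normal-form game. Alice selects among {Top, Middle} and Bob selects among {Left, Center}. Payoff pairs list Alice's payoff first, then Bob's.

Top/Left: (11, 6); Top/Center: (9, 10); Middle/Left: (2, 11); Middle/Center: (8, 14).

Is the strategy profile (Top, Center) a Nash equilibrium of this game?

Holding Bob at Center: Alice gets 9 from Top, versus 8 from Middle. No profitable deviation for Alice.
Holding Alice at Top: Bob gets 10 from Center, versus 6 from Left. No profitable deviation for Bob either.

Yes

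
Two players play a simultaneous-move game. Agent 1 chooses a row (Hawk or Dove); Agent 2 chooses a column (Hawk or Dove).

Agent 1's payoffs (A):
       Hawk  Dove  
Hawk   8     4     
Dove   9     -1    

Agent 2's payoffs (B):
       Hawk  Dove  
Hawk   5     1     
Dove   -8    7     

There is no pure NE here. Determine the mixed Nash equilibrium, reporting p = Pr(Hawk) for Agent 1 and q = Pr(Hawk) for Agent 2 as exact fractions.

In a mixed NE each player is indifferent between their pure strategies, so the opponent's mix sets the indifference.
Agent 2 indifferent between Hawk and Dove: p·5 + (1−p)·(-8) = p·1 + (1−p)·7 ⟹ (-8) + 13p = 7 + (-6)p ⟹ p = 15/19.
Agent 1 indifferent between Hawk and Dove: q·8 + (1−q)·4 = q·9 + (1−q)·(-1) ⟹ 4 + 4q = (-1) + 10q ⟹ q = 5/6.

p = 15/19, q = 5/6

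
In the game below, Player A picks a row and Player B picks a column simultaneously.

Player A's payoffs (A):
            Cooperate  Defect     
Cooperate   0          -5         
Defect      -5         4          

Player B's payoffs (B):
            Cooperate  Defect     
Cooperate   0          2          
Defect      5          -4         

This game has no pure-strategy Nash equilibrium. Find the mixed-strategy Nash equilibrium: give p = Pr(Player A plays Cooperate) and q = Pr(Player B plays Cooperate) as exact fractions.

p = 9/11, q = 9/14

Each player's mixing probability is pinned down by making the *other* player indifferent.
Player B indifferent between Cooperate and Defect: p·0 + (1−p)·5 = p·2 + (1−p)·(-4) ⟹ 5 + (-5)p = (-4) + 6p ⟹ p = 9/11.
Player A indifferent between Cooperate and Defect: q·0 + (1−q)·(-5) = q·(-5) + (1−q)·4 ⟹ (-5) + 5q = 4 + (-9)q ⟹ q = 9/14.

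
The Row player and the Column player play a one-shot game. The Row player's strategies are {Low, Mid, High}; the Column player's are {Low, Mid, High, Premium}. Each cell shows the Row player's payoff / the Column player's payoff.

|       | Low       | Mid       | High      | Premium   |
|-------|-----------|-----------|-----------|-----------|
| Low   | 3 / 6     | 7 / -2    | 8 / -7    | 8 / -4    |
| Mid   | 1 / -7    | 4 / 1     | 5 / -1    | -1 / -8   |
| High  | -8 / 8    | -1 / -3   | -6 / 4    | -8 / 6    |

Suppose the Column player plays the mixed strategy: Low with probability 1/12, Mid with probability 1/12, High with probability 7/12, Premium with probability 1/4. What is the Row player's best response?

The Row player's best reply maximizes expected payoff against the mix.
Low: (1/12)·3 + (1/12)·7 + (7/12)·8 + (1/4)·8 = 15/2
Mid: (1/12)·1 + (1/12)·4 + (7/12)·5 + (1/4)·(-1) = 37/12
High: (1/12)·(-8) + (1/12)·(-1) + (7/12)·(-6) + (1/4)·(-8) = -25/4
Highest expected payoff is 15/2, from Low.

Low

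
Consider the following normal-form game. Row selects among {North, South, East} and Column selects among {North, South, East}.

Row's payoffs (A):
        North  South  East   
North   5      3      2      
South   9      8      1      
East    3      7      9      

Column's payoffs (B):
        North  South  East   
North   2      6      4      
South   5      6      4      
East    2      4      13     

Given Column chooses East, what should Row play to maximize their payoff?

With Column fixed at East, Row's payoffs are: North → 2, South → 1, East → 9.
The maximum is 9, achieved by East.

East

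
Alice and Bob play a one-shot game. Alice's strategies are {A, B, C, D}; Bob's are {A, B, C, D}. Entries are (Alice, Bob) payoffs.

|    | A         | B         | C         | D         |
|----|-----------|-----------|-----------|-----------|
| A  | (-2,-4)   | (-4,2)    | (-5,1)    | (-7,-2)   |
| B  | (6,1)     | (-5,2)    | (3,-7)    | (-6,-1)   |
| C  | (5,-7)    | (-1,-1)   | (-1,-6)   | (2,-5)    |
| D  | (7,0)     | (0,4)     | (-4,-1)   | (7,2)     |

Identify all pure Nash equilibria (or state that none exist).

Check mutual best responses: a cell is a NE iff neither player can gain by unilaterally deviating.
Alice's best responses — vs A: D (payoff 7); vs B: D (payoff 0); vs C: B (payoff 3); vs D: D (payoff 7).
Bob's best responses — vs A: B (payoff 2); vs B: B (payoff 2); vs C: B (payoff -1); vs D: B (payoff 4).
The only mutual best response is (D, B); neither player gains by switching there.

(D, B)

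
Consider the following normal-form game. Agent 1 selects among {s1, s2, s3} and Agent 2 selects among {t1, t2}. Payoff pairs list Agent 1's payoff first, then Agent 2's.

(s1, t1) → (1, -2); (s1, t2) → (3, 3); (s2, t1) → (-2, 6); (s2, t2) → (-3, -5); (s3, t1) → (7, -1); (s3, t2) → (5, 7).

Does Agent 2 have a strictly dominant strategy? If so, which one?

No strictly dominant strategy

A strategy is strictly dominant if it gives Agent 2 a strictly higher payoff than every other strategy, against every choice by the opponent.
t1 is not dominant: against s1, t2 gives 3 > -2.
t2 is not dominant: against s2, t1 gives 6 > -5.
No single strategy is best against every opponent action.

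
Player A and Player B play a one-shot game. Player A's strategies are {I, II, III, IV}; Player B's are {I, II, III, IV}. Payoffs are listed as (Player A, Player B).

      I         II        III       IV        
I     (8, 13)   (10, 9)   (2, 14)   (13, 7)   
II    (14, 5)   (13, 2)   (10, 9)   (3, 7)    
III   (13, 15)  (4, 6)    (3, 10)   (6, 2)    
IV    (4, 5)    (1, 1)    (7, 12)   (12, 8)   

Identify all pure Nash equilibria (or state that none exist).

(II, III)

A profile is a Nash equilibrium when each player is best-responding to the other.
Player A's best responses — vs I: II (payoff 14); vs II: II (payoff 13); vs III: II (payoff 10); vs IV: I (payoff 13).
Player B's best responses — vs I: III (payoff 14); vs II: III (payoff 9); vs III: I (payoff 15); vs IV: III (payoff 12).
The only mutual best response is (II, III); neither player gains by switching there.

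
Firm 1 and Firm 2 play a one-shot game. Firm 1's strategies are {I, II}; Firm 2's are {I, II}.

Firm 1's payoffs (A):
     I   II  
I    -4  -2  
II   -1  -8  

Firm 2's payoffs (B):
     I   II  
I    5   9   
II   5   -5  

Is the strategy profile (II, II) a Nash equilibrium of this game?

No

Holding Firm 2 at II: Firm 1 gets -8 from II but could get -2 by switching to I. Firm 1 has a profitable deviation.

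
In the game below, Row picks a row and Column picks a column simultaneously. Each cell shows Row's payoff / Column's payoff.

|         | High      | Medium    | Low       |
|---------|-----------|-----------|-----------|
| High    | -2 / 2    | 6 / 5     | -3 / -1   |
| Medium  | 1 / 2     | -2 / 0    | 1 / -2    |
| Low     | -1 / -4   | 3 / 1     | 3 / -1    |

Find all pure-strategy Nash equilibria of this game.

A profile is a Nash equilibrium when each player is best-responding to the other.
Row's best responses — vs High: Medium (payoff 1); vs Medium: High (payoff 6); vs Low: Low (payoff 3).
Column's best responses — vs High: Medium (payoff 5); vs Medium: High (payoff 2); vs Low: Medium (payoff 1).
Mutual best responses occur at (High, Medium) and (Medium, High); at each, neither player gains by switching.

(High, Medium) and (Medium, High)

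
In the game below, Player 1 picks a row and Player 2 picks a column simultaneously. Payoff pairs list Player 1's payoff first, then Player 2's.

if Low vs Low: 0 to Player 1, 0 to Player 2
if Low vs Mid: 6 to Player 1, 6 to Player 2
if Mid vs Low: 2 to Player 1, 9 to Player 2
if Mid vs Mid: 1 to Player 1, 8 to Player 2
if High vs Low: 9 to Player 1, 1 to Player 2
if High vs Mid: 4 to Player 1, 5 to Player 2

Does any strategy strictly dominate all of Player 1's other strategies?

A strategy is strictly dominant if it gives Player 1 a strictly higher payoff than every other strategy, against every choice by the opponent.
Low is not dominant: against Low, Mid gives 2 > 0.
Mid is not dominant: against Low, High gives 9 > 2.
High is not dominant: against Mid, Low gives 6 > 4.
No single strategy is best against every opponent action.

No strictly dominant strategy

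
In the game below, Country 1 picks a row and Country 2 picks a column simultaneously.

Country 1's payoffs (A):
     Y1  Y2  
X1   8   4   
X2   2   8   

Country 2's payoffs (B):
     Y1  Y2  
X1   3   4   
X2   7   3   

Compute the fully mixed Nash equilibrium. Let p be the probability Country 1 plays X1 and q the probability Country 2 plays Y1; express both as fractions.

Each player's mixing probability is pinned down by making the *other* player indifferent.
Country 2 indifferent between Y1 and Y2: p·3 + (1−p)·7 = p·4 + (1−p)·3 ⟹ 7 + (-4)p = 3 + 1p ⟹ p = 4/5.
Country 1 indifferent between X1 and X2: q·8 + (1−q)·4 = q·2 + (1−q)·8 ⟹ 4 + 4q = 8 + (-6)q ⟹ q = 2/5.

p = 4/5, q = 2/5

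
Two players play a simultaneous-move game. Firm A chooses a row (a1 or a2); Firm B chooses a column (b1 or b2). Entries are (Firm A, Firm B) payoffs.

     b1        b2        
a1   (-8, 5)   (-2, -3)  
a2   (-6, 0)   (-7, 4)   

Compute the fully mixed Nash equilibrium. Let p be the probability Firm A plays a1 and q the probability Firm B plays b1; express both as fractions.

p = 1/3, q = 5/7

Each player's mixing probability is pinned down by making the *other* player indifferent.
Firm B indifferent between b1 and b2: p·5 + (1−p)·0 = p·(-3) + (1−p)·4 ⟹ 0 + 5p = 4 + (-7)p ⟹ p = 1/3.
Firm A indifferent between a1 and a2: q·(-8) + (1−q)·(-2) = q·(-6) + (1−q)·(-7) ⟹ (-2) + (-6)q = (-7) + 1q ⟹ q = 5/7.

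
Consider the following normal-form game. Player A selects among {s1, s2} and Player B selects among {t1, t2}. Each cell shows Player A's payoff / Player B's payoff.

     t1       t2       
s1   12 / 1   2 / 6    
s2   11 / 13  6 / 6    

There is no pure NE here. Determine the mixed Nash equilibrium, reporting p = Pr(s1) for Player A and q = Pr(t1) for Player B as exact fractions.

Each player's mixing probability is pinned down by making the *other* player indifferent.
Player B indifferent between t1 and t2: p·1 + (1−p)·13 = p·6 + (1−p)·6 ⟹ 13 + (-12)p = 6 + 0p ⟹ p = 7/12.
Player A indifferent between s1 and s2: q·12 + (1−q)·2 = q·11 + (1−q)·6 ⟹ 2 + 10q = 6 + 5q ⟹ q = 4/5.

p = 7/12, q = 4/5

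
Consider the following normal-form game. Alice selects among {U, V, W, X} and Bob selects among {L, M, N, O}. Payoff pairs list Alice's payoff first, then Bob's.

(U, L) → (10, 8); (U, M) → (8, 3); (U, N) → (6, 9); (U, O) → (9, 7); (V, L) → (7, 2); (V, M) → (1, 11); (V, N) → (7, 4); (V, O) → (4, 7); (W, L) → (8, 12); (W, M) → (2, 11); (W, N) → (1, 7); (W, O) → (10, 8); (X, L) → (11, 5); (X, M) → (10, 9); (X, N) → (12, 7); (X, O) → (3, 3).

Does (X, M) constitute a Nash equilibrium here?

Holding Bob at M: Alice gets 10 from X, versus 8 from U, 1 from V, 2 from W. No profitable deviation for Alice.
Holding Alice at X: Bob gets 9 from M, versus 5 from L, 7 from N, 3 from O. No profitable deviation for Bob either.

Yes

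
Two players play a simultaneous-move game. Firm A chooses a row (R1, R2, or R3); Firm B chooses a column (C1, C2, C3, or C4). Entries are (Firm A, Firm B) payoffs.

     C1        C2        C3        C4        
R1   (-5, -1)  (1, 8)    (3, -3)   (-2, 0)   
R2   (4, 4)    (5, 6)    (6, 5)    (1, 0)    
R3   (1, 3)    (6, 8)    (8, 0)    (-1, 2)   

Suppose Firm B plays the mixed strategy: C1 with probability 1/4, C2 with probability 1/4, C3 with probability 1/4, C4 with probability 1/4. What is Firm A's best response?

R2

Firm A's best reply maximizes expected payoff against the mix.
R1: (1/4)·(-5) + (1/4)·1 + (1/4)·3 + (1/4)·(-2) = -3/4
R2: (1/4)·4 + (1/4)·5 + (1/4)·6 + (1/4)·1 = 4
R3: (1/4)·1 + (1/4)·6 + (1/4)·8 + (1/4)·(-1) = 7/2
Highest expected payoff is 4, from R2.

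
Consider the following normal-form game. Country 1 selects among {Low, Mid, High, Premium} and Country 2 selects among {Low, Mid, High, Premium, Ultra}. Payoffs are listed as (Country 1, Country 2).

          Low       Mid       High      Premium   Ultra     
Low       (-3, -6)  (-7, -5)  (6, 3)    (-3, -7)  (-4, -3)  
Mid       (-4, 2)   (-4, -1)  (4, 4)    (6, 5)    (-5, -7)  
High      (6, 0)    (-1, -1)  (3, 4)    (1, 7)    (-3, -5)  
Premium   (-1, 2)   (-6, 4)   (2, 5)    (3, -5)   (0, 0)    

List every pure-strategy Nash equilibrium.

A profile is a Nash equilibrium when each player is best-responding to the other.
Country 1's best responses — vs Low: High (payoff 6); vs Mid: High (payoff -1); vs High: Low (payoff 6); vs Premium: Mid (payoff 6); vs Ultra: Premium (payoff 0).
Country 2's best responses — vs Low: High (payoff 3); vs Mid: Premium (payoff 5); vs High: Premium (payoff 7); vs Premium: High (payoff 5).
Mutual best responses occur at (Low, High) and (Mid, Premium); at each, neither player gains by switching.

(Low, High) and (Mid, Premium)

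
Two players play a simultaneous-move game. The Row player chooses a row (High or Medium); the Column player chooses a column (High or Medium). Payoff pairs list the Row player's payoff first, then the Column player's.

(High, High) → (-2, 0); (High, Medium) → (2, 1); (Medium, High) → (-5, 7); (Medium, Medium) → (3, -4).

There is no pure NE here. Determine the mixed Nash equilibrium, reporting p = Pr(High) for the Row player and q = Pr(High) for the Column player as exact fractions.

In a mixed NE each player is indifferent between their pure strategies, so the opponent's mix sets the indifference.
The Column player indifferent between High and Medium: p·0 + (1−p)·7 = p·1 + (1−p)·(-4) ⟹ 7 + (-7)p = (-4) + 5p ⟹ p = 11/12.
The Row player indifferent between High and Medium: q·(-2) + (1−q)·2 = q·(-5) + (1−q)·3 ⟹ 2 + (-4)q = 3 + (-8)q ⟹ q = 1/4.

p = 11/12, q = 1/4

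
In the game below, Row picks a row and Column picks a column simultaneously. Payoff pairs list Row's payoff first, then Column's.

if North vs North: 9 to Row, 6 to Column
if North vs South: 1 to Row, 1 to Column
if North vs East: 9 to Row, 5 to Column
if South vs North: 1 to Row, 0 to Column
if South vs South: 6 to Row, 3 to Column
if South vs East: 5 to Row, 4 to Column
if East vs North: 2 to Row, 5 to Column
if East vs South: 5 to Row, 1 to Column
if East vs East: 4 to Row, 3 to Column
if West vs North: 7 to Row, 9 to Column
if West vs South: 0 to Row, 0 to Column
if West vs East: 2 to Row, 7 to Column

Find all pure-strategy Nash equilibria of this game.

A profile is a Nash equilibrium when each player is best-responding to the other.
Row's best responses — vs North: North (payoff 9); vs South: South (payoff 6); vs East: North (payoff 9).
Column's best responses — vs North: North (payoff 6); vs South: East (payoff 4); vs East: North (payoff 5); vs West: North (payoff 9).
The only mutual best response is (North, North); neither player gains by switching there.

(North, North)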